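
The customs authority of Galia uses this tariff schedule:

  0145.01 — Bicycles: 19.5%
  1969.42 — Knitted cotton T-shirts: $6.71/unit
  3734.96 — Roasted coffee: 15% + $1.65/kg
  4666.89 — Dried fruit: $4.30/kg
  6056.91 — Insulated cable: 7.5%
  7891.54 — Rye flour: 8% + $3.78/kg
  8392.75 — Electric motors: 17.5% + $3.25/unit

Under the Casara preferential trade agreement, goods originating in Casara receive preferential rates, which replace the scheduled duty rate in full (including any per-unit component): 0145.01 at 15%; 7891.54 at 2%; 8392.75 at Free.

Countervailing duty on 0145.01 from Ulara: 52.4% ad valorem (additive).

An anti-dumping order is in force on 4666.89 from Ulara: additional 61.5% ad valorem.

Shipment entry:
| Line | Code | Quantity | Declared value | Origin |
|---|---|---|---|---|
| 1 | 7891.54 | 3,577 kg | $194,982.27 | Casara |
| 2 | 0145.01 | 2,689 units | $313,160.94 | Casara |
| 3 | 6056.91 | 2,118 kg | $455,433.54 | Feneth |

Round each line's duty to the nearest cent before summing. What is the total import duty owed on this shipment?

Line 1 (7891.54, Casara, 3,577 kg, $194,982.27):
Base rate for 7891.54 is 8% + $3.78/kg.
Origin Casara qualifies under the Galia–Casara agreement and 7891.54 is covered: preferential rate 2% applies instead.
Duty = $194,982.27 × 2% = $3,899.65.
Line 2 (0145.01, Casara, 2,689 units, $313,160.94):
Base rate for 0145.01 is 19.5%.
Origin Casara qualifies under the Galia–Casara agreement and 0145.01 is covered: preferential rate 15% applies instead.
The additional-duty order on 0145.01 targets Ulara, not Casara; it does not apply.
Duty = $313,160.94 × 15% = $46,974.14.
Line 3 (6056.91, Feneth, 2,118 kg, $455,433.54):
Base rate for 6056.91 is 7.5%.
Duty = $455,433.54 × 7.5% = $34,157.52.
Total = $3,899.65 + $46,974.14 + $34,157.52 = $85,031.31.

$85,031.31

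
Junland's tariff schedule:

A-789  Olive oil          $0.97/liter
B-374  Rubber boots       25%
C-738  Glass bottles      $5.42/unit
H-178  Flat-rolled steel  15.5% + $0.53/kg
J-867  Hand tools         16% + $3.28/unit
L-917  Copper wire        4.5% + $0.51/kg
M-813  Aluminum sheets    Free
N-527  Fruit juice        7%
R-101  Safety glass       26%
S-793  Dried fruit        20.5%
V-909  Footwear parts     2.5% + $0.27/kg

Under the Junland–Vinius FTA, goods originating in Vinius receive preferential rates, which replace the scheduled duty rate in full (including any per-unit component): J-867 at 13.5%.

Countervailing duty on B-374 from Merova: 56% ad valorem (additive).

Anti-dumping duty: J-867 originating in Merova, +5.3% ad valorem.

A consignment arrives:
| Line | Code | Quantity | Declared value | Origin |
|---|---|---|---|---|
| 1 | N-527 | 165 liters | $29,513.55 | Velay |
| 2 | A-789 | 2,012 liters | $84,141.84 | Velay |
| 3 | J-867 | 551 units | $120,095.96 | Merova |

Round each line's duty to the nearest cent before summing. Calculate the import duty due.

$31,405.31

Line 1 (N-527, Velay, 165 liters, $29,513.55):
Base rate for N-527 is 7%.
Duty = $29,513.55 × 7% = $2,065.95.
Line 2 (A-789, Velay, 2,012 liters, $84,141.84):
Base rate for A-789 is $0.97/liter.
Duty = 2,012 × $0.97 = $1,951.64.
Line 3 (J-867, Merova, 551 units, $120,095.96):
Base rate for J-867 is 16% + $3.28/unit.
J-867 has an FTA preferential rate, but origin Merova is not Vinius; base rate stands.
Additional duty on J-867 from Merova: +5.3%. Applied ad valorem rate: 16% + 5.3% = 21.3%.
Duty = $120,095.96 × 21.3% + 551 × $3.28 = $27,387.72.
Total = $2,065.95 + $1,951.64 + $27,387.72 = $31,405.31.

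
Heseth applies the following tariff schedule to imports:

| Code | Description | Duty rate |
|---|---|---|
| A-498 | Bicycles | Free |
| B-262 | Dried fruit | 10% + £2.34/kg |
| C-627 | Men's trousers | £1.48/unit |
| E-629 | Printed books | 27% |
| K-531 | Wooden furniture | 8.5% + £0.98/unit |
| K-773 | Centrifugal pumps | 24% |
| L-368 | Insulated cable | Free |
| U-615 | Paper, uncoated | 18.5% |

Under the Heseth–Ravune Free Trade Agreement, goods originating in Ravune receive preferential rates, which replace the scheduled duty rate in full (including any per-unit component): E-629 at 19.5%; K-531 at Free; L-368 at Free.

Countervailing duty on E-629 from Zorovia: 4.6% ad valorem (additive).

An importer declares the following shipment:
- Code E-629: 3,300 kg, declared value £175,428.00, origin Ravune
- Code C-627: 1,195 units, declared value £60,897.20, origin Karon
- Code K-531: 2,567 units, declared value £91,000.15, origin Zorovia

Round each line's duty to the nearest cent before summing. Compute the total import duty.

Line 1 (E-629, Ravune, 3,300 kg, £175,428.00):
Base rate for E-629 is 27%.
Origin Ravune qualifies under the Heseth–Ravune agreement and E-629 is covered: preferential rate 19.5% applies instead.
The additional-duty order on E-629 targets Zorovia, not Ravune; it does not apply.
Duty = £175,428.00 × 19.5% = £34,208.46.
Line 2 (C-627, Karon, 1,195 units, £60,897.20):
Base rate for C-627 is £1.48/unit.
Duty = 1,195 × £1.48 = £1,768.60.
Line 3 (K-531, Zorovia, 2,567 units, £91,000.15):
Base rate for K-531 is 8.5% + £0.98/unit.
K-531 has an FTA preferential rate, but origin Zorovia is not Ravune; base rate stands.
Duty = £91,000.15 × 8.5% + 2,567 × £0.98 = £10,250.67.
Total = £34,208.46 + £1,768.60 + £10,250.67 = £46,227.73.

£46,227.73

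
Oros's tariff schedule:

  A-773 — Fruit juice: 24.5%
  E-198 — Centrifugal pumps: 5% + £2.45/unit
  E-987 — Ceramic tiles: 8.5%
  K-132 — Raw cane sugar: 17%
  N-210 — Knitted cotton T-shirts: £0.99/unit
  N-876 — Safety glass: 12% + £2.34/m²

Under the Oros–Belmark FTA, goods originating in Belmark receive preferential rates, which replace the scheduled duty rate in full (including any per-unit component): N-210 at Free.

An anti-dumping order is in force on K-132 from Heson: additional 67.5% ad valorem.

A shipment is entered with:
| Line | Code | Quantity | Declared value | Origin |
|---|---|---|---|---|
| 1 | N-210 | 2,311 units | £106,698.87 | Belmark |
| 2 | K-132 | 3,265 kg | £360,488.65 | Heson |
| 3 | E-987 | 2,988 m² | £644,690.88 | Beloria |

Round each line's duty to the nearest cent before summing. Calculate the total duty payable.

£359,411.63

Line 1 (N-210, Belmark, 2,311 units, £106,698.87):
Base rate for N-210 is £0.99/unit.
Origin Belmark qualifies under the Oros–Belmark agreement and N-210 is covered: preferential rate Free applies instead.
Duty = £106,698.87 × 0% = £0.00.
Line 2 (K-132, Heson, 3,265 kg, £360,488.65):
Base rate for K-132 is 17%.
Additional duty on K-132 from Heson: +67.5%. Applied ad valorem rate: 17% + 67.5% = 84.5%.
Duty = £360,488.65 × 84.5% = £304,612.91.
Line 3 (E-987, Beloria, 2,988 m², £644,690.88):
Base rate for E-987 is 8.5%.
Duty = £644,690.88 × 8.5% = £54,798.72.
Total = £0.00 + £304,612.91 + £54,798.72 = £359,411.63.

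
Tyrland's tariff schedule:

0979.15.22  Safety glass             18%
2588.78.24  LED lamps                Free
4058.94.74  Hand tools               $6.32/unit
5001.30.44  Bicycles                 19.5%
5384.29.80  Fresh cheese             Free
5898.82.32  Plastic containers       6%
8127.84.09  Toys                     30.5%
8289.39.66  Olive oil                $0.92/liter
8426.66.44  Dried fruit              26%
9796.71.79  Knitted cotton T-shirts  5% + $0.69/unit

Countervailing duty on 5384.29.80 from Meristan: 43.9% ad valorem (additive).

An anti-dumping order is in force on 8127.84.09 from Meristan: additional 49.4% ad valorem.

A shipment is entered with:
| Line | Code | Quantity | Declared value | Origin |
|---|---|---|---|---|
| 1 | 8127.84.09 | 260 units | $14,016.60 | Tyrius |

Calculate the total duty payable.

Line 1 (8127.84.09, Tyrius, 260 units, $14,016.60):
Base rate for 8127.84.09 is 30.5%.
The additional-duty order on 8127.84.09 targets Meristan, not Tyrius; it does not apply.
Duty = $14,016.60 × 30.5% = $4,275.06.

$4,275.06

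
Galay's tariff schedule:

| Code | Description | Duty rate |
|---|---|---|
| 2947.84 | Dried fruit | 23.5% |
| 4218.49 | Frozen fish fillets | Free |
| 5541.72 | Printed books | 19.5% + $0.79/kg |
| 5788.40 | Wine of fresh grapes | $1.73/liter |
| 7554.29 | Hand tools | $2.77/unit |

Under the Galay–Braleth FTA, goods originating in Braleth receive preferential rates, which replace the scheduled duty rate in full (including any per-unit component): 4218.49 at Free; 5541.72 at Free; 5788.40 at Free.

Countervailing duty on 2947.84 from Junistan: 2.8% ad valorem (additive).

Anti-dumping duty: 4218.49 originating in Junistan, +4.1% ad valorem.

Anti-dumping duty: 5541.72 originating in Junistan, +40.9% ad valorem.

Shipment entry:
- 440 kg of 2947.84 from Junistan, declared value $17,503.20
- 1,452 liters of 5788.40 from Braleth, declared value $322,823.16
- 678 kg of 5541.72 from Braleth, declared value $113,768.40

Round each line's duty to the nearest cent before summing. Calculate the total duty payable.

Line 1 (2947.84, Junistan, 440 kg, $17,503.20):
Base rate for 2947.84 is 23.5%.
Additional duty on 2947.84 from Junistan: +2.8%. Applied ad valorem rate: 23.5% + 2.8% = 26.3%.
Duty = $17,503.20 × 26.3% = $4,603.34.
Line 2 (5788.40, Braleth, 1,452 liters, $322,823.16):
Base rate for 5788.40 is $1.73/liter.
Origin Braleth qualifies under the Galay–Braleth agreement and 5788.40 is covered: preferential rate Free applies instead.
Duty = $322,823.16 × 0% = $0.00.
Line 3 (5541.72, Braleth, 678 kg, $113,768.40):
Base rate for 5541.72 is 19.5% + $0.79/kg.
Origin Braleth qualifies under the Galay–Braleth agreement and 5541.72 is covered: preferential rate Free applies instead.
The additional-duty order on 5541.72 targets Junistan, not Braleth; it does not apply.
Duty = $113,768.40 × 0% = $0.00.
Total = $4,603.34 + $0.00 + $0.00 = $4,603.34.

$4,603.34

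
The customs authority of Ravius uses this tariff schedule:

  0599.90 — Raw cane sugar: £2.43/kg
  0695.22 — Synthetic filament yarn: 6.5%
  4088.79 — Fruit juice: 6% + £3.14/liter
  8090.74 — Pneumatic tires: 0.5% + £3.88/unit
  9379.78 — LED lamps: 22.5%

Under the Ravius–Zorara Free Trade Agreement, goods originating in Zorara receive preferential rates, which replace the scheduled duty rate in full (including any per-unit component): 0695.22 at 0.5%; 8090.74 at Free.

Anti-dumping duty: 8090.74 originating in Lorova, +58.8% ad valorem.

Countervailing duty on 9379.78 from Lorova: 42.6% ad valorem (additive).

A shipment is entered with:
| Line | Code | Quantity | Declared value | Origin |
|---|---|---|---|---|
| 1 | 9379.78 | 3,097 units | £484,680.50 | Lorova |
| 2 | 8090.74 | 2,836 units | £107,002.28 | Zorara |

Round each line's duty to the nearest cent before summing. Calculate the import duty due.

Line 1 (9379.78, Lorova, 3,097 units, £484,680.50):
Base rate for 9379.78 is 22.5%.
Additional duty on 9379.78 from Lorova: +42.6%. Applied ad valorem rate: 22.5% + 42.6% = 65.1%.
Duty = £484,680.50 × 65.1% = £315,527.01.
Line 2 (8090.74, Zorara, 2,836 units, £107,002.28):
Base rate for 8090.74 is 0.5% + £3.88/unit.
Origin Zorara qualifies under the Ravius–Zorara agreement and 8090.74 is covered: preferential rate Free applies instead.
The additional-duty order on 8090.74 targets Lorova, not Zorara; it does not apply.
Duty = £107,002.28 × 0% = £0.00.
Total = £315,527.01 + £0.00 = £315,527.01.

£315,527.01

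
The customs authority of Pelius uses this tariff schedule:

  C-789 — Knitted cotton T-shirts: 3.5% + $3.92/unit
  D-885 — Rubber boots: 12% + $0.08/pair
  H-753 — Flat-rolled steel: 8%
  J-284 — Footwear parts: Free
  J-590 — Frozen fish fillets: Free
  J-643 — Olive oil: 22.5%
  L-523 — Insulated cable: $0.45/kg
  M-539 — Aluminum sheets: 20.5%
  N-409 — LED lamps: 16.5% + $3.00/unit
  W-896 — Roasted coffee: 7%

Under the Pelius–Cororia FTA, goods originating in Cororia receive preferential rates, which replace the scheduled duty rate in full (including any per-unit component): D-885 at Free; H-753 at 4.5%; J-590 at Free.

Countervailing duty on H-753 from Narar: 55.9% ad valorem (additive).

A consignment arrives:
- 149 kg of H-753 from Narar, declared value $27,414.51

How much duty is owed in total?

Line 1 (H-753, Narar, 149 kg, $27,414.51):
Base rate for H-753 is 8%.
H-753 has an FTA preferential rate, but origin Narar is not Cororia; base rate stands.
Additional duty on H-753 from Narar: +55.9%. Applied ad valorem rate: 8% + 55.9% = 63.9%.
Duty = $27,414.51 × 63.9% = $17,517.87.

$17,517.87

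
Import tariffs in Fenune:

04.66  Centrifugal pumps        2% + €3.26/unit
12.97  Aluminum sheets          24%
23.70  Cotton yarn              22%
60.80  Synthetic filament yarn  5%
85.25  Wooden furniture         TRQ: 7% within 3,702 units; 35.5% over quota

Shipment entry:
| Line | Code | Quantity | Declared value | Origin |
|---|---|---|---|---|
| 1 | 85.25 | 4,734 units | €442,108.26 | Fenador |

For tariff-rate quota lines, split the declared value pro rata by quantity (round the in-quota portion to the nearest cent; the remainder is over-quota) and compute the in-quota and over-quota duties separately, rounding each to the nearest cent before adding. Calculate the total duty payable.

€58,415.44

Line 1 (85.25, Fenador, 4,734 units, €442,108.26):
Code 85.25 is under a tariff-rate quota (threshold 3,702 units). In-quota: 3,702 units at 7%; over-quota: 1,032 units at 35.5%.
Pro-rata value split: in-quota = €442,108.26 × 3,702/4,734 = €345,729.78; over-quota = €442,108.26 − €345,729.78 = €96,378.48.
In-quota duty = €345,729.78 × 7% = €24,201.08. Over-quota duty = €96,378.48 × 35.5% = €34,214.36.
Line duty = €24,201.08 + €34,214.36 = €58,415.44.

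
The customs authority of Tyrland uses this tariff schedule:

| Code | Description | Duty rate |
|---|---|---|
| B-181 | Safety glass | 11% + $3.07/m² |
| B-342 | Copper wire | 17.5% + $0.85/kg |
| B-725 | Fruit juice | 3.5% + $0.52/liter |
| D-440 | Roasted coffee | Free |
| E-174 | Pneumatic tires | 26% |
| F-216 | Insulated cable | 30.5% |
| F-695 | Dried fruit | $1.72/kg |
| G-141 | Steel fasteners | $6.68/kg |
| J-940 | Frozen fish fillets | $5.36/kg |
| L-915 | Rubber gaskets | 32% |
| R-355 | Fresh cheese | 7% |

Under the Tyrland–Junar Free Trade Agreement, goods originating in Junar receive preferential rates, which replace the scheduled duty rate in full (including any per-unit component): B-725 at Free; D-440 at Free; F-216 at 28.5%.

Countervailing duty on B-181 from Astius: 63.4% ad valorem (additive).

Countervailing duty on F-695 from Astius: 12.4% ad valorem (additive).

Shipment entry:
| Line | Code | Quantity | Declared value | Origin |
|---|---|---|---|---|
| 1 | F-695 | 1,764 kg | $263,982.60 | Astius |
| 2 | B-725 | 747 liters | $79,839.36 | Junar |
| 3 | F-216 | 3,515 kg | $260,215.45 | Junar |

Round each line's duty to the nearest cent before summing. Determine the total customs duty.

Line 1 (F-695, Astius, 1,764 kg, $263,982.60):
Base rate for F-695 is $1.72/kg.
Additional duty on F-695 from Astius: +12.4% ad valorem. Applied ad valorem rate = 12.4%.
Duty = $263,982.60 × 12.4% + 1,764 × $1.72 = $35,767.92.
Line 2 (B-725, Junar, 747 liters, $79,839.36):
Base rate for B-725 is 3.5% + $0.52/liter.
Origin Junar qualifies under the Tyrland–Junar agreement and B-725 is covered: preferential rate Free applies instead.
Duty = $79,839.36 × 0% = $0.00.
Line 3 (F-216, Junar, 3,515 kg, $260,215.45):
Base rate for F-216 is 30.5%.
Origin Junar qualifies under the Tyrland–Junar agreement and F-216 is covered: preferential rate 28.5% applies instead.
Duty = $260,215.45 × 28.5% = $74,161.40.
Total = $35,767.92 + $0.00 + $74,161.40 = $109,929.32.

$109,929.32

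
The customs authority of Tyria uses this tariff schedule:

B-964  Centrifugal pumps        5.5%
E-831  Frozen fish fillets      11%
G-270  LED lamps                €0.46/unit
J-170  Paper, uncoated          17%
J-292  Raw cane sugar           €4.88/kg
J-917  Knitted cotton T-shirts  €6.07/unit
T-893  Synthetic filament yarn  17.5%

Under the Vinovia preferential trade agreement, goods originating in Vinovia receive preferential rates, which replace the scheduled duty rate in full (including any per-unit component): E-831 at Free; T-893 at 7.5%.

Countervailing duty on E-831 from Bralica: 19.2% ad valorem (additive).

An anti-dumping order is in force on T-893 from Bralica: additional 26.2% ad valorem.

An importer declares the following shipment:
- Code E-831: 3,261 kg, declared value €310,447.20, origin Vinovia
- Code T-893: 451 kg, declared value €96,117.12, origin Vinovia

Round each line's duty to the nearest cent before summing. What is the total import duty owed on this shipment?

Line 1 (E-831, Vinovia, 3,261 kg, €310,447.20):
Base rate for E-831 is 11%.
Origin Vinovia qualifies under the Tyria–Vinovia agreement and E-831 is covered: preferential rate Free applies instead.
The additional-duty order on E-831 targets Bralica, not Vinovia; it does not apply.
Duty = €310,447.20 × 0% = €0.00.
Line 2 (T-893, Vinovia, 451 kg, €96,117.12):
Base rate for T-893 is 17.5%.
Origin Vinovia qualifies under the Tyria–Vinovia agreement and T-893 is covered: preferential rate 7.5% applies instead.
The additional-duty order on T-893 targets Bralica, not Vinovia; it does not apply.
Duty = €96,117.12 × 7.5% = €7,208.78.
Total = €0.00 + €7,208.78 = €7,208.78.

€7,208.78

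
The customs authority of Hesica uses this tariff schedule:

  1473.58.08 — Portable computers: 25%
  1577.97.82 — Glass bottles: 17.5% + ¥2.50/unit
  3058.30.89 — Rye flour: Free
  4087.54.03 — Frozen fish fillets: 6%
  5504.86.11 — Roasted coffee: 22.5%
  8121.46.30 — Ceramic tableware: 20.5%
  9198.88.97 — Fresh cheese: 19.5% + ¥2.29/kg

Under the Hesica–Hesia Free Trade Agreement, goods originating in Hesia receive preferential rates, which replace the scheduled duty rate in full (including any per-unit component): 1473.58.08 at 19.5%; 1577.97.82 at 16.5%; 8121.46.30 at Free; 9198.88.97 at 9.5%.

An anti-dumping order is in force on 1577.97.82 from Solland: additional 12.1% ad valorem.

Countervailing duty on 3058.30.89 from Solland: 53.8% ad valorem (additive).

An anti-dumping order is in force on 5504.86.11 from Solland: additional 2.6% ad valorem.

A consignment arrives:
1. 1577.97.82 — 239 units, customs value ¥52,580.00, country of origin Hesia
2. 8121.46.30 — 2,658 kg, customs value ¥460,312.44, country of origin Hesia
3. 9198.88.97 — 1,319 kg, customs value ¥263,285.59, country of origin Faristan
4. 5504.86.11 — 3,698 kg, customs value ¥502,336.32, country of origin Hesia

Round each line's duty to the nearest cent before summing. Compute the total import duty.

Line 1 (1577.97.82, Hesia, 239 units, ¥52,580.00):
Base rate for 1577.97.82 is 17.5% + ¥2.50/unit.
Origin Hesia qualifies under the Hesica–Hesia agreement and 1577.97.82 is covered: preferential rate 16.5% applies instead.
The additional-duty order on 1577.97.82 targets Solland, not Hesia; it does not apply.
Duty = ¥52,580.00 × 16.5% = ¥8,675.70.
Line 2 (8121.46.30, Hesia, 2,658 kg, ¥460,312.44):
Base rate for 8121.46.30 is 20.5%.
Origin Hesia qualifies under the Hesica–Hesia agreement and 8121.46.30 is covered: preferential rate Free applies instead.
Duty = ¥460,312.44 × 0% = ¥0.00.
Line 3 (9198.88.97, Faristan, 1,319 kg, ¥263,285.59):
Base rate for 9198.88.97 is 19.5% + ¥2.29/kg.
9198.88.97 has an FTA preferential rate, but origin Faristan is not Hesia; base rate stands.
Duty = ¥263,285.59 × 19.5% + 1,319 × ¥2.29 = ¥54,361.20.
Line 4 (5504.86.11, Hesia, 3,698 kg, ¥502,336.32):
Base rate for 5504.86.11 is 22.5%.
Origin Hesia is the FTA partner but 5504.86.11 is not on the preference list; base rate stands.
The additional-duty order on 5504.86.11 targets Solland, not Hesia; it does not apply.
Duty = ¥502,336.32 × 22.5% = ¥113,025.67.
Total = ¥8,675.70 + ¥0.00 + ¥54,361.20 + ¥113,025.67 = ¥176,062.57.

¥176,062.57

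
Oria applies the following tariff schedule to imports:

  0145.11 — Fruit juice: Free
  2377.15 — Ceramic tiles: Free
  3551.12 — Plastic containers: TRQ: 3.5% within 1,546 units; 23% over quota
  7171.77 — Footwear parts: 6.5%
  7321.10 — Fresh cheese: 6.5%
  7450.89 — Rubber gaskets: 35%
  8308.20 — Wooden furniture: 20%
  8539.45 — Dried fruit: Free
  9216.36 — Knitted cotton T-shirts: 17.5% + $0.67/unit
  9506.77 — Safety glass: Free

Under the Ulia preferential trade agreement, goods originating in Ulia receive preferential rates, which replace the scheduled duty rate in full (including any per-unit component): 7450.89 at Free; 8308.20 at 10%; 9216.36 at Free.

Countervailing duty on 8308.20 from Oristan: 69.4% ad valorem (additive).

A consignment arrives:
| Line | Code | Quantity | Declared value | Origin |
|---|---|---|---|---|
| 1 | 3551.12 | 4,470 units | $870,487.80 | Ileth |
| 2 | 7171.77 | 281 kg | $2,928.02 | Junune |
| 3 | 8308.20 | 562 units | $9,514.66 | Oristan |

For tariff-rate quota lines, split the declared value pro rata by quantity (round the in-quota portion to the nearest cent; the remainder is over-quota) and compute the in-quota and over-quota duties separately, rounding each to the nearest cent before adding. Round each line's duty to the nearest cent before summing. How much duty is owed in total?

Line 1 (3551.12, Ileth, 4,470 units, $870,487.80):
Code 3551.12 is under a tariff-rate quota (threshold 1,546 units). In-quota: 1,546 units at 3.5%; over-quota: 2,924 units at 23%.
Pro-rata value split: in-quota = $870,487.80 × 1,546/4,470 = $301,068.04; over-quota = $870,487.80 − $301,068.04 = $569,419.76.
In-quota duty = $301,068.04 × 3.5% = $10,537.38. Over-quota duty = $569,419.76 × 23% = $130,966.54.
Line duty = $10,537.38 + $130,966.54 = $141,503.92.
Line 2 (7171.77, Junune, 281 kg, $2,928.02):
Base rate for 7171.77 is 6.5%.
Duty = $2,928.02 × 6.5% = $190.32.
Line 3 (8308.20, Oristan, 562 units, $9,514.66):
Base rate for 8308.20 is 20%.
8308.20 has an FTA preferential rate, but origin Oristan is not Ulia; base rate stands.
Additional duty on 8308.20 from Oristan: +69.4%. Applied ad valorem rate: 20% + 69.4% = 89.4%.
Duty = $9,514.66 × 89.4% = $8,506.11.
Total = $141,503.92 + $190.32 + $8,506.11 = $150,200.35.

$150,200.35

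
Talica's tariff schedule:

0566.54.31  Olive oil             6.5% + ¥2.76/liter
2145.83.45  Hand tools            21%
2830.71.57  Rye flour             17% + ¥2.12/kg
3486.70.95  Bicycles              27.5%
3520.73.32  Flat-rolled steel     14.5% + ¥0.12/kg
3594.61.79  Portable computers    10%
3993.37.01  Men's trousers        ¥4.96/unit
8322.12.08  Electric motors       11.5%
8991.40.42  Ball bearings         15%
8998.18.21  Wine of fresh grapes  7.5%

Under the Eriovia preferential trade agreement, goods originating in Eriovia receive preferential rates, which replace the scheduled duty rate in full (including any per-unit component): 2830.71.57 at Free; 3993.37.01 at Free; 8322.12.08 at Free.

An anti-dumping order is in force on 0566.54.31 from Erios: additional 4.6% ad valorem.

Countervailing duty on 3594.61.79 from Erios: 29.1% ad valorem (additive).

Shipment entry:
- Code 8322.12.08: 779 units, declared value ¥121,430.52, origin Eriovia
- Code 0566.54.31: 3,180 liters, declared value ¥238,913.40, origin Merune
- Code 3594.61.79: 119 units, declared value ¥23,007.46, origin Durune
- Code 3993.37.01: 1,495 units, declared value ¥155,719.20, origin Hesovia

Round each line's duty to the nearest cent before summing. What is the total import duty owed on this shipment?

¥34,022.12

Line 1 (8322.12.08, Eriovia, 779 units, ¥121,430.52):
Base rate for 8322.12.08 is 11.5%.
Origin Eriovia qualifies under the Talica–Eriovia agreement and 8322.12.08 is covered: preferential rate Free applies instead.
Duty = ¥121,430.52 × 0% = ¥0.00.
Line 2 (0566.54.31, Merune, 3,180 liters, ¥238,913.40):
Base rate for 0566.54.31 is 6.5% + ¥2.76/liter.
The additional-duty order on 0566.54.31 targets Erios, not Merune; it does not apply.
Duty = ¥238,913.40 × 6.5% + 3,180 × ¥2.76 = ¥24,306.17.
Line 3 (3594.61.79, Durune, 119 units, ¥23,007.46):
Base rate for 3594.61.79 is 10%.
The additional-duty order on 3594.61.79 targets Erios, not Durune; it does not apply.
Duty = ¥23,007.46 × 10% = ¥2,300.75.
Line 4 (3993.37.01, Hesovia, 1,495 units, ¥155,719.20):
Base rate for 3993.37.01 is ¥4.96/unit.
3993.37.01 has an FTA preferential rate, but origin Hesovia is not Eriovia; base rate stands.
Duty = 1,495 × ¥4.96 = ¥7,415.20.
Total = ¥0.00 + ¥24,306.17 + ¥2,300.75 + ¥7,415.20 = ¥34,022.12.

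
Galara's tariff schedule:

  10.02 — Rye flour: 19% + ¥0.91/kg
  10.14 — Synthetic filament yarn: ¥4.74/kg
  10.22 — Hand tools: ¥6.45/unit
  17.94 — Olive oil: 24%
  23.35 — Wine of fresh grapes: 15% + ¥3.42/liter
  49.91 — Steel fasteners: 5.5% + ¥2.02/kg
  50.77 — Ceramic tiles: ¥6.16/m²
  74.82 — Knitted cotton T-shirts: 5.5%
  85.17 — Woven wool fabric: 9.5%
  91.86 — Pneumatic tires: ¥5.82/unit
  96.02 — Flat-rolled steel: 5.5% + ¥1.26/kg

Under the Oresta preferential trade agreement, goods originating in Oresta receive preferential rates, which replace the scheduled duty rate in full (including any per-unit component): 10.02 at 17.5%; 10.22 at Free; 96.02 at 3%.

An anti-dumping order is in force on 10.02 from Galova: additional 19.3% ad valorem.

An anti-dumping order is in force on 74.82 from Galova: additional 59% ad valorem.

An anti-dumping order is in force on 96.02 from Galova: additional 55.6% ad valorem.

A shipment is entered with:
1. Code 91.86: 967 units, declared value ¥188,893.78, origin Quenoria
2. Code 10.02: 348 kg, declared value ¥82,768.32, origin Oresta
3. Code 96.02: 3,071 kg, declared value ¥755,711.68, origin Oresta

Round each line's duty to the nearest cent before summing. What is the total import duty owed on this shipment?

¥42,783.75

Line 1 (91.86, Quenoria, 967 units, ¥188,893.78):
Base rate for 91.86 is ¥5.82/unit.
Duty = 967 × ¥5.82 = ¥5,627.94.
Line 2 (10.02, Oresta, 348 kg, ¥82,768.32):
Base rate for 10.02 is 19% + ¥0.91/kg.
Origin Oresta qualifies under the Galara–Oresta agreement and 10.02 is covered: preferential rate 17.5% applies instead.
The additional-duty order on 10.02 targets Galova, not Oresta; it does not apply.
Duty = ¥82,768.32 × 17.5% = ¥14,484.46.
Line 3 (96.02, Oresta, 3,071 kg, ¥755,711.68):
Base rate for 96.02 is 5.5% + ¥1.26/kg.
Origin Oresta qualifies under the Galara–Oresta agreement and 96.02 is covered: preferential rate 3% applies instead.
The additional-duty order on 96.02 targets Galova, not Oresta; it does not apply.
Duty = ¥755,711.68 × 3% = ¥22,671.35.
Total = ¥5,627.94 + ¥14,484.46 + ¥22,671.35 = ¥42,783.75.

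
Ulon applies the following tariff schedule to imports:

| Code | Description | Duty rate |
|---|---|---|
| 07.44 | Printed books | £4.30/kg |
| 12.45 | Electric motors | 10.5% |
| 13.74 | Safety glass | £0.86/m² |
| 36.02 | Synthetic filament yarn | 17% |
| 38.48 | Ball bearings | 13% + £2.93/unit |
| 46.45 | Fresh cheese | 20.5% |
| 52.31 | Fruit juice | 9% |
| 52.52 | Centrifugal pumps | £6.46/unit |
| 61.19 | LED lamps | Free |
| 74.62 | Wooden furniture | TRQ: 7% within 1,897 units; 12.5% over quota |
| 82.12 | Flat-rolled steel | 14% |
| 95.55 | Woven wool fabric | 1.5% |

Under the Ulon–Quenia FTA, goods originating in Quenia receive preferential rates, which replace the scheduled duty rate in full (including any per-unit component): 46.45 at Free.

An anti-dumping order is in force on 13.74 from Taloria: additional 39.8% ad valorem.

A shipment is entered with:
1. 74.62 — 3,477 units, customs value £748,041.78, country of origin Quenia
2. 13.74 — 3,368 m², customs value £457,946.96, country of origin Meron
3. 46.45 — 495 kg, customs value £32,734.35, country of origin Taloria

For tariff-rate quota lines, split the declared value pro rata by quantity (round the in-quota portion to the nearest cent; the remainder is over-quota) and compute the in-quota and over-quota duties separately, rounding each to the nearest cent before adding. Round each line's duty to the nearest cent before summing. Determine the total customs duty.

£80,665.61

Line 1 (74.62, Quenia, 3,477 units, £748,041.78):
Code 74.62 is under a tariff-rate quota (threshold 1,897 units). In-quota: 1,897 units at 7%; over-quota: 1,580 units at 12.5%.
Pro-rata value split: in-quota = £748,041.78 × 1,897/3,477 = £408,120.58; over-quota = £748,041.78 − £408,120.58 = £339,921.20.
In-quota duty = £408,120.58 × 7% = £28,568.44. Over-quota duty = £339,921.20 × 12.5% = £42,490.15.
Line duty = £28,568.44 + £42,490.15 = £71,058.59.
Line 2 (13.74, Meron, 3,368 m², £457,946.96):
Base rate for 13.74 is £0.86/m².
The additional-duty order on 13.74 targets Taloria, not Meron; it does not apply.
Duty = 3,368 × £0.86 = £2,896.48.
Line 3 (46.45, Taloria, 495 kg, £32,734.35):
Base rate for 46.45 is 20.5%.
46.45 has an FTA preferential rate, but origin Taloria is not Quenia; base rate stands.
Duty = £32,734.35 × 20.5% = £6,710.54.
Total = £71,058.59 + £2,896.48 + £6,710.54 = £80,665.61.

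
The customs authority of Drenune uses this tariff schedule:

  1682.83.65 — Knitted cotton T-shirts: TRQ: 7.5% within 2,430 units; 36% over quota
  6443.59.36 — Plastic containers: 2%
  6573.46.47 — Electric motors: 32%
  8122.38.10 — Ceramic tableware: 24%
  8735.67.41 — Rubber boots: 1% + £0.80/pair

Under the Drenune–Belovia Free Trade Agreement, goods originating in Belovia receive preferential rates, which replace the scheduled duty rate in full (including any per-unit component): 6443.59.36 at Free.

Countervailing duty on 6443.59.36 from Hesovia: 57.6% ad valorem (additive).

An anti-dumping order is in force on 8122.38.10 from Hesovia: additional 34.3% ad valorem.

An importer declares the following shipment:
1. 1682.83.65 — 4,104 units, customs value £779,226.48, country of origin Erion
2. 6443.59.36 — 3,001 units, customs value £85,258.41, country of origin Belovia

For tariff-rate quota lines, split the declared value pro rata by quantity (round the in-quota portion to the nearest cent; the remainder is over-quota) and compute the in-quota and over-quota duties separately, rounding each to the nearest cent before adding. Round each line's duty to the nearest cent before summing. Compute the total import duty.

Line 1 (1682.83.65, Erion, 4,104 units, £779,226.48):
Code 1682.83.65 is under a tariff-rate quota (threshold 2,430 units). In-quota: 2,430 units at 7.5%; over-quota: 1,674 units at 36%.
Pro-rata value split: in-quota = £779,226.48 × 2,430/4,104 = £461,384.10; over-quota = £779,226.48 − £461,384.10 = £317,842.38.
In-quota duty = £461,384.10 × 7.5% = £34,603.81. Over-quota duty = £317,842.38 × 36% = £114,423.26.
Line duty = £34,603.81 + £114,423.26 = £149,027.07.
Line 2 (6443.59.36, Belovia, 3,001 units, £85,258.41):
Base rate for 6443.59.36 is 2%.
Origin Belovia qualifies under the Drenune–Belovia agreement and 6443.59.36 is covered: preferential rate Free applies instead.
The additional-duty order on 6443.59.36 targets Hesovia, not Belovia; it does not apply.
Duty = £85,258.41 × 0% = £0.00.
Total = £149,027.07 + £0.00 = £149,027.07.

£149,027.07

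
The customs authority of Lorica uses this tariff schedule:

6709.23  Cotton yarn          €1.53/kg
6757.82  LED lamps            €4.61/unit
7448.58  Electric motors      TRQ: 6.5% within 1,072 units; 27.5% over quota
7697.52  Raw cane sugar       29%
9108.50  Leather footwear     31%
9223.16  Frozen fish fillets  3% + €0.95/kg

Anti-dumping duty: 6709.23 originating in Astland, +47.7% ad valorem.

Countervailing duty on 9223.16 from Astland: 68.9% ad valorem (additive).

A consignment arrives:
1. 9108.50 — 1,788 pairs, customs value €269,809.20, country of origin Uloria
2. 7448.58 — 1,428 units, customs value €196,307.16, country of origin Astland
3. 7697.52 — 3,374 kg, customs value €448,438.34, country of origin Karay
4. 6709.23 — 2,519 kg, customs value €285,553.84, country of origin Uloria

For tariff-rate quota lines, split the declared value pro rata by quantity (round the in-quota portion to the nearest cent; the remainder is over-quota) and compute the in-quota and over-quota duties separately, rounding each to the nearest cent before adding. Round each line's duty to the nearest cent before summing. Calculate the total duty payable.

Line 1 (9108.50, Uloria, 1,788 pairs, €269,809.20):
Base rate for 9108.50 is 31%.
Duty = €269,809.20 × 31% = €83,640.85.
Line 2 (7448.58, Astland, 1,428 units, €196,307.16):
Code 7448.58 is under a tariff-rate quota (threshold 1,072 units). In-quota: 1,072 units at 6.5%; over-quota: 356 units at 27.5%.
Pro-rata value split: in-quota = €196,307.16 × 1,072/1,428 = €147,367.84; over-quota = €196,307.16 − €147,367.84 = €48,939.32.
In-quota duty = €147,367.84 × 6.5% = €9,578.91. Over-quota duty = €48,939.32 × 27.5% = €13,458.31.
Line duty = €9,578.91 + €13,458.31 = €23,037.22.
Line 3 (7697.52, Karay, 3,374 kg, €448,438.34):
Base rate for 7697.52 is 29%.
Duty = €448,438.34 × 29% = €130,047.12.
Line 4 (6709.23, Uloria, 2,519 kg, €285,553.84):
Base rate for 6709.23 is €1.53/kg.
The additional-duty order on 6709.23 targets Astland, not Uloria; it does not apply.
Duty = 2,519 × €1.53 = €3,854.07.
Total = €83,640.85 + €23,037.22 + €130,047.12 + €3,854.07 = €240,579.26.

€240,579.26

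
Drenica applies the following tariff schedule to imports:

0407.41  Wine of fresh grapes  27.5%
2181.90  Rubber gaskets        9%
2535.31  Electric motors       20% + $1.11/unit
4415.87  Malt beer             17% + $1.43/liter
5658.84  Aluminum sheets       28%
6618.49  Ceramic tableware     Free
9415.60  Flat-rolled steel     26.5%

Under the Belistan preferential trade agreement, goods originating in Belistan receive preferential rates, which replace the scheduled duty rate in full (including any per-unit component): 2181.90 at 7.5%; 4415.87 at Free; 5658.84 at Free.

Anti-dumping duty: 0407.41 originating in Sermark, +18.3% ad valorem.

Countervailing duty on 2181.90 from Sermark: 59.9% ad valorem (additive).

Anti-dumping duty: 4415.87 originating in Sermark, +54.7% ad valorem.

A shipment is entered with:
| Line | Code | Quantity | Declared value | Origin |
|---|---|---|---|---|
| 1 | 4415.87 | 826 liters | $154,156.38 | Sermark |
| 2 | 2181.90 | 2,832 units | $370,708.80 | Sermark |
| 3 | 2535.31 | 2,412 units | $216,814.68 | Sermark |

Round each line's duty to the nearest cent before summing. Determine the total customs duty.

Line 1 (4415.87, Sermark, 826 liters, $154,156.38):
Base rate for 4415.87 is 17% + $1.43/liter.
4415.87 has an FTA preferential rate, but origin Sermark is not Belistan; base rate stands.
Additional duty on 4415.87 from Sermark: +54.7%. Applied ad valorem rate: 17% + 54.7% = 71.7%.
Duty = $154,156.38 × 71.7% + 826 × $1.43 = $111,711.30.
Line 2 (2181.90, Sermark, 2,832 units, $370,708.80):
Base rate for 2181.90 is 9%.
2181.90 has an FTA preferential rate, but origin Sermark is not Belistan; base rate stands.
Additional duty on 2181.90 from Sermark: +59.9%. Applied ad valorem rate: 9% + 59.9% = 68.9%.
Duty = $370,708.80 × 68.9% = $255,418.36.
Line 3 (2535.31, Sermark, 2,412 units, $216,814.68):
Base rate for 2535.31 is 20% + $1.11/unit.
Duty = $216,814.68 × 20% + 2,412 × $1.11 = $46,040.26.
Total = $111,711.30 + $255,418.36 + $46,040.26 = $413,169.92.

$413,169.92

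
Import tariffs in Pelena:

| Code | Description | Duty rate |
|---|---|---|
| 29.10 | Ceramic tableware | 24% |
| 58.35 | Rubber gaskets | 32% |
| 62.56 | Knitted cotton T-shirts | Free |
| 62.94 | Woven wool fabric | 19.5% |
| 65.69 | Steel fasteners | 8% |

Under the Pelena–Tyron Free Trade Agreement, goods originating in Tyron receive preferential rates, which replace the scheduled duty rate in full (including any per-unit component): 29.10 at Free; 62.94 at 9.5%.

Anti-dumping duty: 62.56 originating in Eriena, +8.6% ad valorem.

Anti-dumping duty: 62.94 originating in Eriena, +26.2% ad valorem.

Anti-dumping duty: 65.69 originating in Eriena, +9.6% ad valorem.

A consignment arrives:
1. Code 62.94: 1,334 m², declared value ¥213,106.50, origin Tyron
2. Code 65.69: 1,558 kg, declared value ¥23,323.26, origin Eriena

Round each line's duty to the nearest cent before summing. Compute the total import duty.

Line 1 (62.94, Tyron, 1,334 m², ¥213,106.50):
Base rate for 62.94 is 19.5%.
Origin Tyron qualifies under the Pelena–Tyron agreement and 62.94 is covered: preferential rate 9.5% applies instead.
The additional-duty order on 62.94 targets Eriena, not Tyron; it does not apply.
Duty = ¥213,106.50 × 9.5% = ¥20,245.12.
Line 2 (65.69, Eriena, 1,558 kg, ¥23,323.26):
Base rate for 65.69 is 8%.
Additional duty on 65.69 from Eriena: +9.6%. Applied ad valorem rate: 8% + 9.6% = 17.6%.
Duty = ¥23,323.26 × 17.6% = ¥4,104.89.
Total = ¥20,245.12 + ¥4,104.89 = ¥24,350.01.

¥24,350.01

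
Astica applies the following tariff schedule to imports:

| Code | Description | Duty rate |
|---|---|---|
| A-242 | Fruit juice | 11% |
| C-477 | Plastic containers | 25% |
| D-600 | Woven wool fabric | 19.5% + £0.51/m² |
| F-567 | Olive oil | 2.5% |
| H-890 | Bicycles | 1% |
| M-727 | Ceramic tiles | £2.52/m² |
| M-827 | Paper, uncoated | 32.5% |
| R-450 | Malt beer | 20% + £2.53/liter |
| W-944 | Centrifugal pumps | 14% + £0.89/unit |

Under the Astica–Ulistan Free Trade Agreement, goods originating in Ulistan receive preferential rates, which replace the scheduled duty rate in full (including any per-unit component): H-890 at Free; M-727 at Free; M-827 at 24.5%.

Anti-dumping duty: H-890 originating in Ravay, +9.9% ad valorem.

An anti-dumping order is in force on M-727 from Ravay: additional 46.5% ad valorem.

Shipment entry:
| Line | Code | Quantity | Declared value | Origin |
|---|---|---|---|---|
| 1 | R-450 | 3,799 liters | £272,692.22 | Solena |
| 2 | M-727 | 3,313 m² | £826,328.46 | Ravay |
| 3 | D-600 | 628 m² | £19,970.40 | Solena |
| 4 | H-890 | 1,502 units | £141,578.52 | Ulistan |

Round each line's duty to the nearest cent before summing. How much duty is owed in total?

£460,955.91

Line 1 (R-450, Solena, 3,799 liters, £272,692.22):
Base rate for R-450 is 20% + £2.53/liter.
Duty = £272,692.22 × 20% + 3,799 × £2.53 = £64,149.91.
Line 2 (M-727, Ravay, 3,313 m², £826,328.46):
Base rate for M-727 is £2.52/m².
M-727 has an FTA preferential rate, but origin Ravay is not Ulistan; base rate stands.
Additional duty on M-727 from Ravay: +46.5% ad valorem. Applied ad valorem rate = 46.5%.
Duty = £826,328.46 × 46.5% + 3,313 × £2.52 = £392,591.49.
Line 3 (D-600, Solena, 628 m², £19,970.40):
Base rate for D-600 is 19.5% + £0.51/m².
Duty = £19,970.40 × 19.5% + 628 × £0.51 = £4,214.51.
Line 4 (H-890, Ulistan, 1,502 units, £141,578.52):
Base rate for H-890 is 1%.
Origin Ulistan qualifies under the Astica–Ulistan agreement and H-890 is covered: preferential rate Free applies instead.
The additional-duty order on H-890 targets Ravay, not Ulistan; it does not apply.
Duty = £141,578.52 × 0% = £0.00.
Total = £64,149.91 + £392,591.49 + £4,214.51 + £0.00 = £460,955.91.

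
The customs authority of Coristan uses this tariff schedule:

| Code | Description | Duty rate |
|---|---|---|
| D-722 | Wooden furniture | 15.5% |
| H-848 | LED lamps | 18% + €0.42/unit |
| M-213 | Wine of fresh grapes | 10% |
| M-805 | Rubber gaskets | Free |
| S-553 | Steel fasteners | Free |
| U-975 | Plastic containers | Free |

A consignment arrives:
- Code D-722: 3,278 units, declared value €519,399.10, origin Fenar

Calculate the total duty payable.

Line 1 (D-722, Fenar, 3,278 units, €519,399.10):
Base rate for D-722 is 15.5%.
Duty = €519,399.10 × 15.5% = €80,506.86.

€80,506.86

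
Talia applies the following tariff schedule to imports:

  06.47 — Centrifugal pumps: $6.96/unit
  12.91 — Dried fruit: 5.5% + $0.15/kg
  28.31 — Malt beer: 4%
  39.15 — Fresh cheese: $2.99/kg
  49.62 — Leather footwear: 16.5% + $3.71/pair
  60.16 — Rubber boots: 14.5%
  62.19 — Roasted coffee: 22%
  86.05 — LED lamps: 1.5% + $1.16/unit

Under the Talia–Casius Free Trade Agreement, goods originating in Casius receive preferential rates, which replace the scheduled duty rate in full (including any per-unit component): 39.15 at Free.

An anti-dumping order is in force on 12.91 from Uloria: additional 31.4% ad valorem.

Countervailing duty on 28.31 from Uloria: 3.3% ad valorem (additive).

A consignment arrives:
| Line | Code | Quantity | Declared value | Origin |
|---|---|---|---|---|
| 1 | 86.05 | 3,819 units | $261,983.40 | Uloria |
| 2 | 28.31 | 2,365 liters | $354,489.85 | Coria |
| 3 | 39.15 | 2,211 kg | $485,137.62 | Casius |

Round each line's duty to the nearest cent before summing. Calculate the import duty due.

Line 1 (86.05, Uloria, 3,819 units, $261,983.40):
Base rate for 86.05 is 1.5% + $1.16/unit.
Duty = $261,983.40 × 1.5% + 3,819 × $1.16 = $8,359.79.
Line 2 (28.31, Coria, 2,365 liters, $354,489.85):
Base rate for 28.31 is 4%.
The additional-duty order on 28.31 targets Uloria, not Coria; it does not apply.
Duty = $354,489.85 × 4% = $14,179.59.
Line 3 (39.15, Casius, 2,211 kg, $485,137.62):
Base rate for 39.15 is $2.99/kg.
Origin Casius qualifies under the Talia–Casius agreement and 39.15 is covered: preferential rate Free applies instead.
Duty = $485,137.62 × 0% = $0.00.
Total = $8,359.79 + $14,179.59 + $0.00 = $22,539.38.

$22,539.38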